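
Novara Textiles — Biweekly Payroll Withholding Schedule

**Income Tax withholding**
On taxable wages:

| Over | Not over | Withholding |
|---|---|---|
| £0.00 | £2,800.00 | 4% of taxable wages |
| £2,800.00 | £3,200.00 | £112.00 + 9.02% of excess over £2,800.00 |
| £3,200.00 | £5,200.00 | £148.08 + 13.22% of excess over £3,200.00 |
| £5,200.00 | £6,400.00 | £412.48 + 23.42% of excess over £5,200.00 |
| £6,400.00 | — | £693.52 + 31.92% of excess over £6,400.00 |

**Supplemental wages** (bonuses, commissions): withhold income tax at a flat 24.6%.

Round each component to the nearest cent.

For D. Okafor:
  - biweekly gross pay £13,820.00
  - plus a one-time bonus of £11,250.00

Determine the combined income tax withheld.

Income Tax: taxable = £13,820.00
  £693.52 + 31.92% × (£13,820.00 − £6,400.00) = £693.52 + 31.92% × £7,420.00 = £3,061.98
Supplemental (24.6% flat on bonus): 24.6% × £11,250.00 = £2,767.50
Total income tax: £3,061.98 + £2,767.50 = £5,829.48

£5,829.48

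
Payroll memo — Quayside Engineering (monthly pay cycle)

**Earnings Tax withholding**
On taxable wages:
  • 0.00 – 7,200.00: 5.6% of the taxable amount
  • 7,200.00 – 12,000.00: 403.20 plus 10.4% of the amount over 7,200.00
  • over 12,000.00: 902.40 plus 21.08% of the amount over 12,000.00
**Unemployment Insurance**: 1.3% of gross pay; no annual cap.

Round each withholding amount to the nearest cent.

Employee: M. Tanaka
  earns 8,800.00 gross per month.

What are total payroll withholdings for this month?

Earnings Tax: taxable = 8,800.00
  403.20 + 10.4% × (8,800.00 − 7,200.00) = 403.20 + 10.4% × 1,600.00 = 569.60
Unemployment Insurance: 1.3% × 8,800.00 = 114.40
Total: 569.60 + 114.40 = 684.00

684.00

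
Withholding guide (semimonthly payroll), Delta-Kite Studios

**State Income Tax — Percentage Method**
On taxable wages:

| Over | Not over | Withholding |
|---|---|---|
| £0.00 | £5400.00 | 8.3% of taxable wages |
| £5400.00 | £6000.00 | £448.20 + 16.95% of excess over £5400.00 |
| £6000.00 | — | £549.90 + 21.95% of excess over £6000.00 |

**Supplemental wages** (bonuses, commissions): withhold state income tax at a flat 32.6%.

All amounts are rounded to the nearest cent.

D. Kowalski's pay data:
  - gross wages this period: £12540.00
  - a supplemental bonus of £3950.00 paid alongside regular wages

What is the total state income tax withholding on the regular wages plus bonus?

£3273.13

State Income Tax: taxable = £12540.00
  £549.90 + 21.95% × (£12540.00 − £6000.00) = £549.90 + 21.95% × £6540.00 = £1985.43
Supplemental (32.6% flat on bonus): 32.6% × £3950.00 = £1287.70
Total state income tax: £1985.43 + £1287.70 = £3273.13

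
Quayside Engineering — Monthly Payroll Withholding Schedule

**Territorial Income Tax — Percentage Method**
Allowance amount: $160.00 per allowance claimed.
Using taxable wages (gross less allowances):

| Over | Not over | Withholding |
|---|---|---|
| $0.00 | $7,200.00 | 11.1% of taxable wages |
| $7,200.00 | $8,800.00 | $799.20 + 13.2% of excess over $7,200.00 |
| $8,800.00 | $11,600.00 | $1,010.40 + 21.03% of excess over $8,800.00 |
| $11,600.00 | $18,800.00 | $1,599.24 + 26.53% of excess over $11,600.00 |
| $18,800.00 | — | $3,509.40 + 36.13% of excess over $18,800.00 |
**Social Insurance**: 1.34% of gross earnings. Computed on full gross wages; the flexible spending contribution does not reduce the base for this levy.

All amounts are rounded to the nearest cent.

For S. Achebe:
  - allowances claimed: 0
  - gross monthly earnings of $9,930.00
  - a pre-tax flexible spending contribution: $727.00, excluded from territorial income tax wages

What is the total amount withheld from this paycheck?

Territorial Income Tax: taxable = $9,930.00 − $727.00 = $9,203.00
  $1,010.40 + 21.03% × ($9,203.00 − $8,800.00) = $1,010.40 + 21.03% × $403.00 = $1,095.15
Social Insurance: 1.34% × $9,930.00 = $133.06
Total: $1,095.15 + $133.06 = $1,228.21

$1,228.21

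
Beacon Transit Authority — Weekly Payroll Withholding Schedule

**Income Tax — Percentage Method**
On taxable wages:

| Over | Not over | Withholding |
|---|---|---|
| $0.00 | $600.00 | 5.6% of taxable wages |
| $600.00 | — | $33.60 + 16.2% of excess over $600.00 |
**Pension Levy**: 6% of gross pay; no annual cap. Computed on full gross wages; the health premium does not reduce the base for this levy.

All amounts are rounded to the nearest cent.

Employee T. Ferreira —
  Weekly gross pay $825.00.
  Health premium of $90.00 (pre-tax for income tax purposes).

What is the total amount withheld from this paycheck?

$104.97

Income Tax: taxable = $825.00 − $90.00 = $735.00
  $33.60 + 16.2% × ($735.00 − $600.00) = $33.60 + 16.2% × $135.00 = $55.47
Pension Levy: 6% × $825.00 = $49.50
Total: $55.47 + $49.50 = $104.97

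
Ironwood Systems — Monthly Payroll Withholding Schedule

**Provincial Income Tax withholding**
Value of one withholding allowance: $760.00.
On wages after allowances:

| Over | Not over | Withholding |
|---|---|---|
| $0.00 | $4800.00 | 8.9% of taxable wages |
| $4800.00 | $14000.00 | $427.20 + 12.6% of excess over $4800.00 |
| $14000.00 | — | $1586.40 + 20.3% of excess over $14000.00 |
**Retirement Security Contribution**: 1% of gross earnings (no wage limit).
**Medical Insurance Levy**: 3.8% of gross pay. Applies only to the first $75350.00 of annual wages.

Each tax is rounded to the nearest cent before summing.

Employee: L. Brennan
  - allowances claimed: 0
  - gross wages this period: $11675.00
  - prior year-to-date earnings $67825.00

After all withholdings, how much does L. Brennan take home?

Provincial Income Tax: taxable = $11675.00
  $427.20 + 12.6% × ($11675.00 − $4800.00) = $427.20 + 12.6% × $6875.00 = $1293.45
Retirement Security Contribution: 1% × $11675.00 = $116.75
Medical Insurance Levy: cap $75350.00 − YTD $67825.00 = $7525.00 subject; 3.8% × $7525.00 = $285.95
Total withheld: $1293.45 + $116.75 + $285.95 = $1696.15
Net pay: $11675.00 − $1696.15 = $9978.85

$9978.85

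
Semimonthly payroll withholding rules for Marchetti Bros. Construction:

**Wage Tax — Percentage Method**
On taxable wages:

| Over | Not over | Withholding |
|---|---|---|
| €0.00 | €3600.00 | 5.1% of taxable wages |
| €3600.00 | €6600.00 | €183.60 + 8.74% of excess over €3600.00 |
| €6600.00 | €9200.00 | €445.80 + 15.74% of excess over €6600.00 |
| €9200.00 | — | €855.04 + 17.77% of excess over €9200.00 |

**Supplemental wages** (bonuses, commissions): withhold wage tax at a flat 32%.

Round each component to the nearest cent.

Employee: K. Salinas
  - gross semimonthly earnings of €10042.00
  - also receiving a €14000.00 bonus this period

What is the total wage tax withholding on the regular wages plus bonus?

€5484.66

Wage Tax: taxable = €10042.00
  €855.04 + 17.77% × (€10042.00 − €9200.00) = €855.04 + 17.77% × €842.00 = €1004.66
Supplemental (32% flat on bonus): 32% × €14000.00 = €4480.00
Total wage tax: €1004.66 + €4480.00 = €5484.66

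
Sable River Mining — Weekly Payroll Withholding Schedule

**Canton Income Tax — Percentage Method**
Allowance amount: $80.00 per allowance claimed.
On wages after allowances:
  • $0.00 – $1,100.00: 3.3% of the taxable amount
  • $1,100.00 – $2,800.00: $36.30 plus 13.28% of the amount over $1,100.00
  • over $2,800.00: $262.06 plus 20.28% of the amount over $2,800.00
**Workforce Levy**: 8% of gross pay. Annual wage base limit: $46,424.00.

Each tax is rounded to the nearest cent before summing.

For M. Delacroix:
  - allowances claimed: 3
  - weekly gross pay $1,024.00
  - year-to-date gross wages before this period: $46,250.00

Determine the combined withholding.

Canton Income Tax: taxable = $1,024.00 − 3×$80.00 = $784.00
  3.3% × $784.00 = $25.87
Workforce Levy: cap $46,424.00 − YTD $46,250.00 = $174.00 subject; 8% × $174.00 = $13.92
Total: $25.87 + $13.92 = $39.79

$39.79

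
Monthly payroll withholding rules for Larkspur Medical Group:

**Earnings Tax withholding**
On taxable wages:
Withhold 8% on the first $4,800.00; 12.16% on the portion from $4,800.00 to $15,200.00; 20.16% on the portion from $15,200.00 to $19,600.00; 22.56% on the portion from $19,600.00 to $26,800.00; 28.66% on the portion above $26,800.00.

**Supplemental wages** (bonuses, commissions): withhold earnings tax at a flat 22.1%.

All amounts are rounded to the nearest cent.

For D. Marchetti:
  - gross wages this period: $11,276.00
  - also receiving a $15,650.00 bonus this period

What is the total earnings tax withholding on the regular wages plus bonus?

Earnings Tax: taxable = $11,276.00
  $384.00 + 12.16% × ($11,276.00 − $4,800.00) = $384.00 + 12.16% × $6,476.00 = $1,171.48
Supplemental (22.1% flat on bonus): 22.1% × $15,650.00 = $3,458.65
Total earnings tax: $1,171.48 + $3,458.65 = $4,630.13

$4,630.13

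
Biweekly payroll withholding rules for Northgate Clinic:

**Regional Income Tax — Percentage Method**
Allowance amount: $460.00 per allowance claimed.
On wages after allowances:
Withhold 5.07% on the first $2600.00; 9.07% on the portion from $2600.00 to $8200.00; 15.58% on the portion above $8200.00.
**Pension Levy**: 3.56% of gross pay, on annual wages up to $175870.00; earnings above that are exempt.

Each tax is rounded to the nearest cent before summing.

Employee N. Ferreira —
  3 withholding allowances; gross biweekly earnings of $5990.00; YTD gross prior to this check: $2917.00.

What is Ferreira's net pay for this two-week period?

$5462.63

Regional Income Tax: taxable = $5990.00 − 3×$460.00 = $4610.00
  $131.82 + 9.07% × ($4610.00 − $2600.00) = $131.82 + 9.07% × $2010.00 = $314.13
Pension Levy: 3.56% × $5990.00 = $213.24
Total withheld: $314.13 + $213.24 = $527.37
Net pay: $5990.00 − $527.37 = $5462.63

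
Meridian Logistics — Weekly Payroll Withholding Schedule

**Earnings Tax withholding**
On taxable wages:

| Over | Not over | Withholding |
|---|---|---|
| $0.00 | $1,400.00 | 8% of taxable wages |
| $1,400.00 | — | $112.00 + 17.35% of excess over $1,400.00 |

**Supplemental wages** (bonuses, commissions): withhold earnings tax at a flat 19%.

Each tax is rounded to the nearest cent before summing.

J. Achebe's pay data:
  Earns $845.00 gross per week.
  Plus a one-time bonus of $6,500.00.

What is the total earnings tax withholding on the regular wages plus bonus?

$1,302.60

Earnings Tax: taxable = $845.00
  8% × $845.00 = $67.60
Supplemental (19% flat on bonus): 19% × $6,500.00 = $1,235.00
Total earnings tax: $67.60 + $1,235.00 = $1,302.60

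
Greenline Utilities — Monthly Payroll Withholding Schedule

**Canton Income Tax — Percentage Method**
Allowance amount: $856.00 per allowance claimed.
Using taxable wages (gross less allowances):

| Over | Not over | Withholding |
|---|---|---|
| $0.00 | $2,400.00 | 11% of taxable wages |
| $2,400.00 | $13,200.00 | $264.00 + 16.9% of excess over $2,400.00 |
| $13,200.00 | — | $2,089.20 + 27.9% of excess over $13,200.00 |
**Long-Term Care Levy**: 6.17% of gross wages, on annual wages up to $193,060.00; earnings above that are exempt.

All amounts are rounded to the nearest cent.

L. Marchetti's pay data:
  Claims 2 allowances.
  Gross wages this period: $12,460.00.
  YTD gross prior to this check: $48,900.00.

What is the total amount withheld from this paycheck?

Canton Income Tax: taxable = $12,460.00 − 2×$856.00 = $10,748.00
  $264.00 + 16.9% × ($10,748.00 − $2,400.00) = $264.00 + 16.9% × $8,348.00 = $1,674.81
Long-Term Care Levy: 6.17% × $12,460.00 = $768.78
Total: $1,674.81 + $768.78 = $2,443.59

$2,443.59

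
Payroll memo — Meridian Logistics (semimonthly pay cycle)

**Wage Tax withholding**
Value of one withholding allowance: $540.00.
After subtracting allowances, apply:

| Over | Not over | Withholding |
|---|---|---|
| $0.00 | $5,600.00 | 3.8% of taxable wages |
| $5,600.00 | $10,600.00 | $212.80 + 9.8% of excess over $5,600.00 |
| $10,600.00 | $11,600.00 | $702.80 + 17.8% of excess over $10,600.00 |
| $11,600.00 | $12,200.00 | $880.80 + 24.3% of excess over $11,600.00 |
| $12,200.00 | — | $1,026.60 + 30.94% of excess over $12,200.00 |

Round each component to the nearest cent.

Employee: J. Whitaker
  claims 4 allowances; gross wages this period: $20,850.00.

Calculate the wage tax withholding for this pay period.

Wage Tax: taxable = $20,850.00 − 4×$540.00 = $18,690.00
  $1,026.60 + 30.94% × ($18,690.00 − $12,200.00) = $1,026.60 + 30.94% × $6,490.00 = $3,034.61

$3,034.61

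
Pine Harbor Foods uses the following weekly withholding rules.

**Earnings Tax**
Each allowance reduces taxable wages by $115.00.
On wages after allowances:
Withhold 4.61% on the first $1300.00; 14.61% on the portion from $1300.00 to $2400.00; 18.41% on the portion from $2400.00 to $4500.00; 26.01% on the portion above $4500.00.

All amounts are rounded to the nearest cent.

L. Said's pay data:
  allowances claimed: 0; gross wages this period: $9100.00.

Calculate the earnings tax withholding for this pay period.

$1803.71

Earnings Tax: taxable = $9100.00
  $607.25 + 26.01% × ($9100.00 − $4500.00) = $607.25 + 26.01% × $4600.00 = $1803.71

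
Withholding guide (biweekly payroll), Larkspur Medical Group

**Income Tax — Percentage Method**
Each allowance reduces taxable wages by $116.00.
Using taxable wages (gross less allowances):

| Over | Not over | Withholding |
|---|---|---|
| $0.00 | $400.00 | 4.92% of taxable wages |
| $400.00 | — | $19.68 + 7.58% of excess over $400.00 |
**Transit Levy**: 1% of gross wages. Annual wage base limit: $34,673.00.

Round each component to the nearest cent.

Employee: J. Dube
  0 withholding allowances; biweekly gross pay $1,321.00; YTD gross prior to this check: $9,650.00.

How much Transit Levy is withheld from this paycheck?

$13.21

Transit Levy: 1% × $1,321.00 = $13.21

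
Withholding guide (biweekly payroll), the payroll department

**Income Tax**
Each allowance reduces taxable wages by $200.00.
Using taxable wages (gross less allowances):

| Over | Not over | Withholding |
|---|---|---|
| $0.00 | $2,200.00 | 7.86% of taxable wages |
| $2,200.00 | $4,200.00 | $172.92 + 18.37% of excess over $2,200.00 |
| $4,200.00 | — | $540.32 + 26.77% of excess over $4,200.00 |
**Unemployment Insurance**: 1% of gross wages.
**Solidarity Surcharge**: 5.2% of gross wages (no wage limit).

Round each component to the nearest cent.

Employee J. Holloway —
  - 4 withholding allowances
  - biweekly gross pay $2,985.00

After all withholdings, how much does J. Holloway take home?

Income Tax: taxable = $2,985.00 − 4×$200.00 = $2,185.00
  7.86% × $2,185.00 = $171.74
Unemployment Insurance: 1% × $2,985.00 = $29.85
Solidarity Surcharge: 5.2% × $2,985.00 = $155.22
Total withheld: $171.74 + $29.85 + $155.22 = $356.81
Net pay: $2,985.00 − $356.81 = $2,628.19

$2,628.19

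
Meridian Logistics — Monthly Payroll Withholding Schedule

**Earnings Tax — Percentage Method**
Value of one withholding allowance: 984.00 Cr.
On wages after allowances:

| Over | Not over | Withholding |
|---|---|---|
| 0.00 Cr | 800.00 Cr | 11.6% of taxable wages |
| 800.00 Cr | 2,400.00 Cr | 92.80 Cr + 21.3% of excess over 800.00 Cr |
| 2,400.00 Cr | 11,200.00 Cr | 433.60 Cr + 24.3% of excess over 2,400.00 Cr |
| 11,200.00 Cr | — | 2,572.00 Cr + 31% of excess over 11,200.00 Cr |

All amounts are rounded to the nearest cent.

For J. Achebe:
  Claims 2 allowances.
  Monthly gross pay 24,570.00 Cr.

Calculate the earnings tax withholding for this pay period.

6,106.62 Cr

Earnings Tax: taxable = 24,570.00 Cr − 2×984.00 Cr = 22,602.00 Cr
  2,572.00 Cr + 31% × (22,602.00 Cr − 11,200.00 Cr) = 2,572.00 Cr + 31% × 11,402.00 Cr = 6,106.62 Cr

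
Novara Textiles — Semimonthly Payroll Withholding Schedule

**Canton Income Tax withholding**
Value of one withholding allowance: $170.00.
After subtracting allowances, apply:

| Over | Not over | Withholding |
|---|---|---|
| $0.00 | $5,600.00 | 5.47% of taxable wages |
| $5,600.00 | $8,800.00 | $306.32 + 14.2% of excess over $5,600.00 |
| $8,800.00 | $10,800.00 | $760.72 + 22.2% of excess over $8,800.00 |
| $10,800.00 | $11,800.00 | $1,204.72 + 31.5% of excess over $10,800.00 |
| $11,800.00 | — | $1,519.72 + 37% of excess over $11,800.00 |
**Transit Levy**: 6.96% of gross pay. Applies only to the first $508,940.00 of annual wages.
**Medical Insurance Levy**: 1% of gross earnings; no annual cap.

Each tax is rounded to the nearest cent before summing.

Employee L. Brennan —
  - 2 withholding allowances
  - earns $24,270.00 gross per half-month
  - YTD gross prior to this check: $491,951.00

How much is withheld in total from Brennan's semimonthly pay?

Canton Income Tax: taxable = $24,270.00 − 2×$170.00 = $23,930.00
  $1,519.72 + 37% × ($23,930.00 − $11,800.00) = $1,519.72 + 37% × $12,130.00 = $6,007.82
Transit Levy: cap $508,940.00 − YTD $491,951.00 = $16,989.00 subject; 6.96% × $16,989.00 = $1,182.43
Medical Insurance Levy: 1% × $24,270.00 = $242.70
Total: $6,007.82 + $1,182.43 + $242.70 = $7,432.95

$7,432.95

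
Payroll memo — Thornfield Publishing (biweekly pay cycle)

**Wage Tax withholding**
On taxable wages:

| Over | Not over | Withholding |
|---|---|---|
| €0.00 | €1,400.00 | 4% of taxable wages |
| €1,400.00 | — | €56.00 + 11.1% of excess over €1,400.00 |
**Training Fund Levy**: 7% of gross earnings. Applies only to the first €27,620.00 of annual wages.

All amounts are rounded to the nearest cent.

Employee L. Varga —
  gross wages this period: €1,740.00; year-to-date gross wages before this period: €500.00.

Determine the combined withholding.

Wage Tax: taxable = €1,740.00
  €56.00 + 11.1% × (€1,740.00 − €1,400.00) = €56.00 + 11.1% × €340.00 = €93.74
Training Fund Levy: 7% × €1,740.00 = €121.80
Total: €93.74 + €121.80 = €215.54

€215.54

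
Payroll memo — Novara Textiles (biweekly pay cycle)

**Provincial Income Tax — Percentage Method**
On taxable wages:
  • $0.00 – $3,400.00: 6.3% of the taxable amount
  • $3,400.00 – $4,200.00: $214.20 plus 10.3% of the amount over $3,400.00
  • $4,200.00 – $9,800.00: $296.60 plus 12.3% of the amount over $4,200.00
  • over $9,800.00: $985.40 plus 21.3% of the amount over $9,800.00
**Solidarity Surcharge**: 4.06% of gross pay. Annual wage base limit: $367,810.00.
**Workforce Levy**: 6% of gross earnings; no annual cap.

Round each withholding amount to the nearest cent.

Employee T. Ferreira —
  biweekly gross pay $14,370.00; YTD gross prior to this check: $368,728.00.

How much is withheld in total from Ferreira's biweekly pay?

Provincial Income Tax: taxable = $14,370.00
  $985.40 + 21.3% × ($14,370.00 − $9,800.00) = $985.40 + 21.3% × $4,570.00 = $1,958.81
Solidarity Surcharge: YTD $368,728.00 ≥ cap $367,810.00 → $0.00
Workforce Levy: 6% × $14,370.00 = $862.20
Total: $1,958.81 + $0.00 + $862.20 = $2,821.01

$2,821.01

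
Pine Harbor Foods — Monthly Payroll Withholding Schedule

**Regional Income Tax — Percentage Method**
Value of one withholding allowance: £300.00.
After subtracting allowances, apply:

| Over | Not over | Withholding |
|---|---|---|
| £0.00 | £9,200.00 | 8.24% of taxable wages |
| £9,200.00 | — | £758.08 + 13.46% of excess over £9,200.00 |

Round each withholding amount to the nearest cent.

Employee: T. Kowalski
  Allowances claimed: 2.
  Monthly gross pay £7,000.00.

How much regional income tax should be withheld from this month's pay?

Regional Income Tax: taxable = £7,000.00 − 2×£300.00 = £6,400.00
  8.24% × £6,400.00 = £527.36

£527.36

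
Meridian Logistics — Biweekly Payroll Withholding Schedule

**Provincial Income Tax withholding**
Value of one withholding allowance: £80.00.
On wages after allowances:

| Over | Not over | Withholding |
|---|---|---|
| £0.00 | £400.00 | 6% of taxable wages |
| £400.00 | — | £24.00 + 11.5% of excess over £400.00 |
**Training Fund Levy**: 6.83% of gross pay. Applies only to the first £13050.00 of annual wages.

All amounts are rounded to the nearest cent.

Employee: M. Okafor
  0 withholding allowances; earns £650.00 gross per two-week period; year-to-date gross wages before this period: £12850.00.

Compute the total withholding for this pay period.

£66.41

Provincial Income Tax: taxable = £650.00
  £24.00 + 11.5% × (£650.00 − £400.00) = £24.00 + 11.5% × £250.00 = £52.75
Training Fund Levy: cap £13050.00 − YTD £12850.00 = £200.00 subject; 6.83% × £200.00 = £13.66
Total: £52.75 + £13.66 = £66.41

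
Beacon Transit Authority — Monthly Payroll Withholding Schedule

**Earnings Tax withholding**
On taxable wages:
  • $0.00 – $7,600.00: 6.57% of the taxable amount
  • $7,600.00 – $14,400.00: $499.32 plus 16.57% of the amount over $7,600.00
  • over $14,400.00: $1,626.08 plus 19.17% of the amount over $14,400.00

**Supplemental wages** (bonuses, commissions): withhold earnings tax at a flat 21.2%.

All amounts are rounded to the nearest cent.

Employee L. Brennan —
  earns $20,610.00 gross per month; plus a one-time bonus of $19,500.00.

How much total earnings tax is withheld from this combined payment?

Earnings Tax: taxable = $20,610.00
  $1,626.08 + 19.17% × ($20,610.00 − $14,400.00) = $1,626.08 + 19.17% × $6,210.00 = $2,816.54
Supplemental (21.2% flat on bonus): 21.2% × $19,500.00 = $4,134.00
Total earnings tax: $2,816.54 + $4,134.00 = $6,950.54

$6,950.54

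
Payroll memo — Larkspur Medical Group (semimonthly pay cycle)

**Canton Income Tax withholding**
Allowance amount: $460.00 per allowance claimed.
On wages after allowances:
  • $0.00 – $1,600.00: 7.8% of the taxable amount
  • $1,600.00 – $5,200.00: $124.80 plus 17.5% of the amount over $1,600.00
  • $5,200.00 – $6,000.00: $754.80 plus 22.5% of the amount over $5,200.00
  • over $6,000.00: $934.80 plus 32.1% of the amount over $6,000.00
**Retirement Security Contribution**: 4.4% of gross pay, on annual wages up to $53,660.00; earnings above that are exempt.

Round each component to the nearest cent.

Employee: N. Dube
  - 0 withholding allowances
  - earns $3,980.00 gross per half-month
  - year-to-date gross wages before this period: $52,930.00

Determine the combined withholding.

$573.42

Canton Income Tax: taxable = $3,980.00
  $124.80 + 17.5% × ($3,980.00 − $1,600.00) = $124.80 + 17.5% × $2,380.00 = $541.30
Retirement Security Contribution: cap $53,660.00 − YTD $52,930.00 = $730.00 subject; 4.4% × $730.00 = $32.12
Total: $541.30 + $32.12 = $573.42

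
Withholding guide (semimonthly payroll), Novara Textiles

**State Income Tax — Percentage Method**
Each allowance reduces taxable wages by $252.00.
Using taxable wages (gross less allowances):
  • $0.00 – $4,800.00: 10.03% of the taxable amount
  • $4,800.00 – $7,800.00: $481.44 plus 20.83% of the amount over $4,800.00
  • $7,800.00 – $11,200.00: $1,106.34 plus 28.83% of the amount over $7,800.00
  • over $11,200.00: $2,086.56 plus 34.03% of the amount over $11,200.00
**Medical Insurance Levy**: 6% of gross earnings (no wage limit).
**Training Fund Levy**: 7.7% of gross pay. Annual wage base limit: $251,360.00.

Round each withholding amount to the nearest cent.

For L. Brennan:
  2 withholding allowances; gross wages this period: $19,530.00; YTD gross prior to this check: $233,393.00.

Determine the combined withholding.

State Income Tax: taxable = $19,530.00 − 2×$252.00 = $19,026.00
  $2,086.56 + 34.03% × ($19,026.00 − $11,200.00) = $2,086.56 + 34.03% × $7,826.00 = $4,749.75
Medical Insurance Levy: 6% × $19,530.00 = $1,171.80
Training Fund Levy: cap $251,360.00 − YTD $233,393.00 = $17,967.00 subject; 7.7% × $17,967.00 = $1,383.46
Total: $4,749.75 + $1,171.80 + $1,383.46 = $7,305.01

$7,305.01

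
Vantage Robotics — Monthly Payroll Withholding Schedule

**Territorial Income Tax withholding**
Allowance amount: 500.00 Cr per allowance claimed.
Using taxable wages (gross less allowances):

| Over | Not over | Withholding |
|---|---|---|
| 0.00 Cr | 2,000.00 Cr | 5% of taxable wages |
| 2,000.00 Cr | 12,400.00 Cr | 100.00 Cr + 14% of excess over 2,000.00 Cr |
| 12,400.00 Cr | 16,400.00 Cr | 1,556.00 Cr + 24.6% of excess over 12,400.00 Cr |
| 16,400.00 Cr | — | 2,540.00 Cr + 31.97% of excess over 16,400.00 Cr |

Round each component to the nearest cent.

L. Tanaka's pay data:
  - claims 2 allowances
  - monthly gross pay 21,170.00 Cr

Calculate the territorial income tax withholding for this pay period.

Territorial Income Tax: taxable = 21,170.00 Cr − 2×500.00 Cr = 20,170.00 Cr
  2,540.00 Cr + 31.97% × (20,170.00 Cr − 16,400.00 Cr) = 2,540.00 Cr + 31.97% × 3,770.00 Cr = 3,745.27 Cr

3,745.27 Cr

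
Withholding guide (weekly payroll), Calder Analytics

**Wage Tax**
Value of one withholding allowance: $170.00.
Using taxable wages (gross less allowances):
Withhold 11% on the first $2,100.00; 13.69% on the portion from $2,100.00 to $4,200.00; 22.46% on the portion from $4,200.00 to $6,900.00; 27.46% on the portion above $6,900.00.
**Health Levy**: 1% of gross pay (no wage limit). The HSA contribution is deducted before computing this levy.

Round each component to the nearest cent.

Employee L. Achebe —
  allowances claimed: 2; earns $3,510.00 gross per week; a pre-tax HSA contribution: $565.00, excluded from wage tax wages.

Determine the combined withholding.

$329.58

Wage Tax: taxable = $3,510.00 − $565.00 − 2×$170.00 = $2,605.00
  $231.00 + 13.69% × ($2,605.00 − $2,100.00) = $231.00 + 13.69% × $505.00 = $300.13
Health Levy: 1% × $2,945.00 = $29.45
Total: $300.13 + $29.45 = $329.58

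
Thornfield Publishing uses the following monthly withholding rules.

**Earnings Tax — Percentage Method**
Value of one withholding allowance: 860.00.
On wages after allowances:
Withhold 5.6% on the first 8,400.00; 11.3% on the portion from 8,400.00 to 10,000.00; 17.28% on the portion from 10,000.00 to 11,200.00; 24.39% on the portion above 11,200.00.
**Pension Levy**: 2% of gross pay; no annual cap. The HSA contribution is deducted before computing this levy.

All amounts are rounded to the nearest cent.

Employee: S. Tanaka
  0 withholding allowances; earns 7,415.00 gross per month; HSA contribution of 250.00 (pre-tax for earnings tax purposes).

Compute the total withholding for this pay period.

Earnings Tax: taxable = 7,415.00 − 250.00 = 7,165.00
  5.6% × 7,165.00 = 401.24
Pension Levy: 2% × 7,165.00 = 143.30
Total: 401.24 + 143.30 = 544.54

544.54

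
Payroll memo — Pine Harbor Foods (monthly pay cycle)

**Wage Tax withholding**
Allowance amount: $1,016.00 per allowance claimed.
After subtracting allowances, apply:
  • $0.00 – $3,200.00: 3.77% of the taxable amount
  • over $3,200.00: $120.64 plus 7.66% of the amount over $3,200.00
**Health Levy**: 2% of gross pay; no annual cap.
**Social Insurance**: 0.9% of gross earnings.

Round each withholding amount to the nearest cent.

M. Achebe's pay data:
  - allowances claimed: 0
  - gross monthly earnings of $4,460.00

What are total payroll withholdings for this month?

Wage Tax: taxable = $4,460.00
  $120.64 + 7.66% × ($4,460.00 − $3,200.00) = $120.64 + 7.66% × $1,260.00 = $217.16
Health Levy: 2% × $4,460.00 = $89.20
Social Insurance: 0.9% × $4,460.00 = $40.14
Total: $217.16 + $89.20 + $40.14 = $346.50

$346.50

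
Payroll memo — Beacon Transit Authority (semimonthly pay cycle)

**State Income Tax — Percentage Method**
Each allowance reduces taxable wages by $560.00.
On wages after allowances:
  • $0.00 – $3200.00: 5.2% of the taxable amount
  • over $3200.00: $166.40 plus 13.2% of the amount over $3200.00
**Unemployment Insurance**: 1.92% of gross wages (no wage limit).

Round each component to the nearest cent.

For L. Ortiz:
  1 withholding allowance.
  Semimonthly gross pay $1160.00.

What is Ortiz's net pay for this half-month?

$1106.53

State Income Tax: taxable = $1160.00 − 1×$560.00 = $600.00
  5.2% × $600.00 = $31.20
Unemployment Insurance: 1.92% × $1160.00 = $22.27
Total withheld: $31.20 + $22.27 = $53.47
Net pay: $1160.00 − $53.47 = $1106.53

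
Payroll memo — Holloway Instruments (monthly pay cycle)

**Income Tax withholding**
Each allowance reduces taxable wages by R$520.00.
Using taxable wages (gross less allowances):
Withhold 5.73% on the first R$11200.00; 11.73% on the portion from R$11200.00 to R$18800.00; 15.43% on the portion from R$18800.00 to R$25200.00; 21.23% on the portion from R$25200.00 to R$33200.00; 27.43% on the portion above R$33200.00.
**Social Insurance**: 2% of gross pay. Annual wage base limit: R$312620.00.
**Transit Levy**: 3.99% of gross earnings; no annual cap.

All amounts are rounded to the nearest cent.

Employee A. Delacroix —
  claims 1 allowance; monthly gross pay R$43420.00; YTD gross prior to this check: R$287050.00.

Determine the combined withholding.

Income Tax: taxable = R$43420.00 − 1×R$520.00 = R$42900.00
  R$4219.16 + 27.43% × (R$42900.00 − R$33200.00) = R$4219.16 + 27.43% × R$9700.00 = R$6879.87
Social Insurance: cap R$312620.00 − YTD R$287050.00 = R$25570.00 subject; 2% × R$25570.00 = R$511.40
Transit Levy: 3.99% × R$43420.00 = R$1732.46
Total: R$6879.87 + R$511.40 + R$1732.46 = R$9123.73

R$9123.73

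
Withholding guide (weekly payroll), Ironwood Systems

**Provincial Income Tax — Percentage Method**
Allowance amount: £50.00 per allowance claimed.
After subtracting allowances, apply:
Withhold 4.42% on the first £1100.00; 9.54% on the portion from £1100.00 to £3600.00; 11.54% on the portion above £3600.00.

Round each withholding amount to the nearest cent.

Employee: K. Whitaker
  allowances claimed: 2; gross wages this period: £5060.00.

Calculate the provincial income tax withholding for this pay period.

£444.06

Provincial Income Tax: taxable = £5060.00 − 2×£50.00 = £4960.00
  £287.12 + 11.54% × (£4960.00 − £3600.00) = £287.12 + 11.54% × £1360.00 = £444.06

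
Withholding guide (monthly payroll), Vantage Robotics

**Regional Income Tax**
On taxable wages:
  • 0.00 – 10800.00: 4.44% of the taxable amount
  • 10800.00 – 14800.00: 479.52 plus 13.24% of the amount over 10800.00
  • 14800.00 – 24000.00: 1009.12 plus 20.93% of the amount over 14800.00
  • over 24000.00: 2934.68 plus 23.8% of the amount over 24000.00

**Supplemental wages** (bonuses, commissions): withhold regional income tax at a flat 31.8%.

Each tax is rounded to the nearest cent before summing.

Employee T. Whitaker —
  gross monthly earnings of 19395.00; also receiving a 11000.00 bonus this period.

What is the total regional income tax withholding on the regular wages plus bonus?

5468.85

Regional Income Tax: taxable = 19395.00
  1009.12 + 20.93% × (19395.00 − 14800.00) = 1009.12 + 20.93% × 4595.00 = 1970.85
Supplemental (31.8% flat on bonus): 31.8% × 11000.00 = 3498.00
Total regional income tax: 1970.85 + 3498.00 = 5468.85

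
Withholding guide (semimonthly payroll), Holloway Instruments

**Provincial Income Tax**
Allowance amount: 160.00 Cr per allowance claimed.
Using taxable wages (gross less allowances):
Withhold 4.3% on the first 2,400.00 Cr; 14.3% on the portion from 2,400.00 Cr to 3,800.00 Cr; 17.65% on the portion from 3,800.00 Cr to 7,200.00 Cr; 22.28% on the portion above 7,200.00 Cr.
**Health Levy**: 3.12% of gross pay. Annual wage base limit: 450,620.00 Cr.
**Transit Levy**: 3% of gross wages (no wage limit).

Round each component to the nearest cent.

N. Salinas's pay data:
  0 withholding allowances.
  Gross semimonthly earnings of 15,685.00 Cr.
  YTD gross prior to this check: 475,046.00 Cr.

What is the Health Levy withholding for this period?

0.00 Cr

Health Levy: YTD 475,046.00 Cr ≥ cap 450,620.00 Cr → 0.00 Cr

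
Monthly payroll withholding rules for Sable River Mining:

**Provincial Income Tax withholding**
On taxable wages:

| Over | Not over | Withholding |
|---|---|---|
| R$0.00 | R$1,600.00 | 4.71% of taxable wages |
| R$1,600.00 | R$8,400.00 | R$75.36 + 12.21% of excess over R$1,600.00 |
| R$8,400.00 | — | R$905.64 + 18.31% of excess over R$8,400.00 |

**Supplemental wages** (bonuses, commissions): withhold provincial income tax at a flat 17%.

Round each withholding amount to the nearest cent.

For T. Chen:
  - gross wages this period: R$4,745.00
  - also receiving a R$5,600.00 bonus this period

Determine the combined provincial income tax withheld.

Provincial Income Tax: taxable = R$4,745.00
  R$75.36 + 12.21% × (R$4,745.00 − R$1,600.00) = R$75.36 + 12.21% × R$3,145.00 = R$459.36
Supplemental (17% flat on bonus): 17% × R$5,600.00 = R$952.00
Total provincial income tax: R$459.36 + R$952.00 = R$1,411.36

R$1,411.36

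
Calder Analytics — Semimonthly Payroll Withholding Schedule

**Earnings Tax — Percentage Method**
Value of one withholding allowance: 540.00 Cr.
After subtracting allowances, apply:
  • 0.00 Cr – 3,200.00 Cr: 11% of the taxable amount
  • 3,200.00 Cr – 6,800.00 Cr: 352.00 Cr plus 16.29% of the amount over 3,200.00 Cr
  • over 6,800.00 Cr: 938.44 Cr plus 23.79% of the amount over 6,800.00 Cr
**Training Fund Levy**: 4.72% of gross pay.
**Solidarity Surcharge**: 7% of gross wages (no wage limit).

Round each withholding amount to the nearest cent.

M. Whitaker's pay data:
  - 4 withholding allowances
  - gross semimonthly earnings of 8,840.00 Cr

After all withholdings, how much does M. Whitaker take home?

6,885.06 Cr

Earnings Tax: taxable = 8,840.00 Cr − 4×540.00 Cr = 6,680.00 Cr
  352.00 Cr + 16.29% × (6,680.00 Cr − 3,200.00 Cr) = 352.00 Cr + 16.29% × 3,480.00 Cr = 918.89 Cr
Training Fund Levy: 4.72% × 8,840.00 Cr = 417.25 Cr
Solidarity Surcharge: 7% × 8,840.00 Cr = 618.80 Cr
Total withheld: 918.89 Cr + 417.25 Cr + 618.80 Cr = 1,954.94 Cr
Net pay: 8,840.00 Cr − 1,954.94 Cr = 6,885.06 Cr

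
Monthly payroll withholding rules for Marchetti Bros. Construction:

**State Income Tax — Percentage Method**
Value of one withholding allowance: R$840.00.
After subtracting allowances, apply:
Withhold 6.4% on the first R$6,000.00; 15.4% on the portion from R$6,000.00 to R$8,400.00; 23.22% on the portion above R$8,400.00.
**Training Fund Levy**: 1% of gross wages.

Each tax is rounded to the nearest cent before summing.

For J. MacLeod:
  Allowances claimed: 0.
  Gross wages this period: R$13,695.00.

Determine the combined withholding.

State Income Tax: taxable = R$13,695.00
  R$753.60 + 23.22% × (R$13,695.00 − R$8,400.00) = R$753.60 + 23.22% × R$5,295.00 = R$1,983.10
Training Fund Levy: 1% × R$13,695.00 = R$136.95
Total: R$1,983.10 + R$136.95 = R$2,120.05

R$2,120.05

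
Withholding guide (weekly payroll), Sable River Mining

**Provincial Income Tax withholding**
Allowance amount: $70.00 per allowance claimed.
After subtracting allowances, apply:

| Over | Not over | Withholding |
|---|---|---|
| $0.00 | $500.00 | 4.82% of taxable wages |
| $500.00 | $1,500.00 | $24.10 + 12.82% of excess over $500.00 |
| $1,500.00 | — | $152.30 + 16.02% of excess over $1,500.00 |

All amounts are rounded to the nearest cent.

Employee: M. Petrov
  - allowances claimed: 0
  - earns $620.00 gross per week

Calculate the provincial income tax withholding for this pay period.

$39.48

Provincial Income Tax: taxable = $620.00
  $24.10 + 12.82% × ($620.00 − $500.00) = $24.10 + 12.82% × $120.00 = $39.48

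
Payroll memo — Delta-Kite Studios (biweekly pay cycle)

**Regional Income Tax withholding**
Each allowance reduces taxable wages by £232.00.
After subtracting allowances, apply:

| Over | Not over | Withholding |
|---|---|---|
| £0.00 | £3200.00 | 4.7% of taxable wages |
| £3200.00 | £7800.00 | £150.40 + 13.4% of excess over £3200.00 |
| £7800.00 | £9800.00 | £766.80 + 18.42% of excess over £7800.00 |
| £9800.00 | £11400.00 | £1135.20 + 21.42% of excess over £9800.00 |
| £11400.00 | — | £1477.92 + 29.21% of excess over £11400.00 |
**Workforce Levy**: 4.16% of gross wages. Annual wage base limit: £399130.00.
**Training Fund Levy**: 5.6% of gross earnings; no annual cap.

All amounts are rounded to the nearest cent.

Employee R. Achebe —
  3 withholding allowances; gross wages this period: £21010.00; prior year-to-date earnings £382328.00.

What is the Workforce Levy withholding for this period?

Workforce Levy: cap £399130.00 − YTD £382328.00 = £16802.00 subject; 4.16% × £16802.00 = £698.96

£698.96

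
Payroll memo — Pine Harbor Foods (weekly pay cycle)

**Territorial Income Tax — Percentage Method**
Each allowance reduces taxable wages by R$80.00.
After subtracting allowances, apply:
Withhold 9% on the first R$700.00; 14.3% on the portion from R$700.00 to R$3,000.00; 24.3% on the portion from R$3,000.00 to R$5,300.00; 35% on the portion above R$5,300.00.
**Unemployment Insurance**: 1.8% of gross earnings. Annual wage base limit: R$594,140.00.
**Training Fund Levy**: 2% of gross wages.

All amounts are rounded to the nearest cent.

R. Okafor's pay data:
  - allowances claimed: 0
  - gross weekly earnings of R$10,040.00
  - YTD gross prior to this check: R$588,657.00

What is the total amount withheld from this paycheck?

Territorial Income Tax: taxable = R$10,040.00
  R$950.80 + 35% × (R$10,040.00 − R$5,300.00) = R$950.80 + 35% × R$4,740.00 = R$2,609.80
Unemployment Insurance: cap R$594,140.00 − YTD R$588,657.00 = R$5,483.00 subject; 1.8% × R$5,483.00 = R$98.69
Training Fund Levy: 2% × R$10,040.00 = R$200.80
Total: R$2,609.80 + R$98.69 + R$200.80 = R$2,909.29

R$2,909.29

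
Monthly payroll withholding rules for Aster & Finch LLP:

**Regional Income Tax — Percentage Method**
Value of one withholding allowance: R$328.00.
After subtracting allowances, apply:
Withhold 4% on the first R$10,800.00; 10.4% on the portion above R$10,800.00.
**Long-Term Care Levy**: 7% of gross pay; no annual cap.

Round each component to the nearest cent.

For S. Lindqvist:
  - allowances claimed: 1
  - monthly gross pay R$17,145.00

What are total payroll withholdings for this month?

Regional Income Tax: taxable = R$17,145.00 − 1×R$328.00 = R$16,817.00
  R$432.00 + 10.4% × (R$16,817.00 − R$10,800.00) = R$432.00 + 10.4% × R$6,017.00 = R$1,057.77
Long-Term Care Levy: 7% × R$17,145.00 = R$1,200.15
Total: R$1,057.77 + R$1,200.15 = R$2,257.92

R$2,257.92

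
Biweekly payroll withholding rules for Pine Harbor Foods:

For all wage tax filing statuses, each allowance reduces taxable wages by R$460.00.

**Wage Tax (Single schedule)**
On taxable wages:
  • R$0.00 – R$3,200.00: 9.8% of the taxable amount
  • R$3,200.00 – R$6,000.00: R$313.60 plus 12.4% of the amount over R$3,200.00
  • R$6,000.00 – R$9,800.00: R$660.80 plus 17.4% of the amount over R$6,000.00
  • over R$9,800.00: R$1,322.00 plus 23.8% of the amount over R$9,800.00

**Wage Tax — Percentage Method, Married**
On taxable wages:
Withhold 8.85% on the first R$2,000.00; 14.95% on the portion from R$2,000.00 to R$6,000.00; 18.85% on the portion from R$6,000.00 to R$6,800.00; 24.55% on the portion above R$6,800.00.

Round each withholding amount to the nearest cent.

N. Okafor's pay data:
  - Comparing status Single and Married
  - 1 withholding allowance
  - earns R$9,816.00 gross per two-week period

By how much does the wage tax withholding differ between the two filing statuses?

Wage Tax (Single): taxable = R$9,816.00 − 1×R$460.00 = R$9,356.00
  R$660.80 + 17.4% × (R$9,356.00 − R$6,000.00) = R$660.80 + 17.4% × R$3,356.00 = R$1,244.74
Wage Tax (Married): taxable = R$9,816.00 − 1×R$460.00 = R$9,356.00
  R$925.80 + 24.55% × (R$9,356.00 − R$6,800.00) = R$925.80 + 24.55% × R$2,556.00 = R$1,553.30
Difference: |R$1,244.74 − R$1,553.30| = R$308.56 (higher under Married)

R$308.56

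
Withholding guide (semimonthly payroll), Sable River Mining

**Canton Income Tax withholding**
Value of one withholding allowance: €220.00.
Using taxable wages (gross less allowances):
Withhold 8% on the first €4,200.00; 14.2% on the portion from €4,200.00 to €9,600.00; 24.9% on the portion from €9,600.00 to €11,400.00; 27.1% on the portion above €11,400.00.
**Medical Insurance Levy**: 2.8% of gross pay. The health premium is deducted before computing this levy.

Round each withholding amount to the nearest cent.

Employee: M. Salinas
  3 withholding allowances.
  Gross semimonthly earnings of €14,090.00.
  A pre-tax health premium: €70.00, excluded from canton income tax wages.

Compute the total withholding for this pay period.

€2,474.72

Canton Income Tax: taxable = €14,090.00 − €70.00 − 3×€220.00 = €13,360.00
  €1,551.00 + 27.1% × (€13,360.00 − €11,400.00) = €1,551.00 + 27.1% × €1,960.00 = €2,082.16
Medical Insurance Levy: 2.8% × €14,020.00 = €392.56
Total: €2,082.16 + €392.56 = €2,474.72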